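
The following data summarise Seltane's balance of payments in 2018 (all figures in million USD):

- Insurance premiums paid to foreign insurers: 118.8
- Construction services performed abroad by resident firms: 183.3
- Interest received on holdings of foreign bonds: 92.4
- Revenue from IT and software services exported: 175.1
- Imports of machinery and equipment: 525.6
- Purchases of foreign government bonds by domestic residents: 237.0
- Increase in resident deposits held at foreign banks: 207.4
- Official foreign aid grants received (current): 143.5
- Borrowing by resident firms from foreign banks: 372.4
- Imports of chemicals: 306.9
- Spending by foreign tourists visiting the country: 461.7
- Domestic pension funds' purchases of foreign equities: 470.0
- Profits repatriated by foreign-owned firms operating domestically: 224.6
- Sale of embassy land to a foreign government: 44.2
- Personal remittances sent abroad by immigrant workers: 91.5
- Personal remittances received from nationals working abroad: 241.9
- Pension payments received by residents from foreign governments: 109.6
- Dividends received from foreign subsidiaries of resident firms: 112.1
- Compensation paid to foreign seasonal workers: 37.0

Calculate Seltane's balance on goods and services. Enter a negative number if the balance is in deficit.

Goods: -306.9 - 525.6 = -832.5
Services: 461.7 + 183.3 - 118.8 + 175.1 = 701.3
Trade balance = -832.5 + 701.3 = -131.2
(Excluded from the trade balance — primary income: interest received on holdings of foreign bonds 92.4, profits repatriated by foreign-owned firms operating domestically 224.6, dividends received from foreign subsidiaries of resident firms 112.1, compensation paid to foreign seasonal workers 37.0; financial account: purchases of foreign government bonds by domestic residents 237.0, increase in resident deposits held at foreign banks 207.4, borrowing by resident firms from foreign banks 372.4, domestic pension funds' purchases of foreign equities 470.0; secondary income: official foreign aid grants received (current) 143.5, personal remittances sent abroad by immigrant workers 91.5, personal remittances received from nationals working abroad 241.9, pension payments received by residents from foreign governments 109.6; capital account: sale of embassy land to a foreign government 44.2.)

-131.2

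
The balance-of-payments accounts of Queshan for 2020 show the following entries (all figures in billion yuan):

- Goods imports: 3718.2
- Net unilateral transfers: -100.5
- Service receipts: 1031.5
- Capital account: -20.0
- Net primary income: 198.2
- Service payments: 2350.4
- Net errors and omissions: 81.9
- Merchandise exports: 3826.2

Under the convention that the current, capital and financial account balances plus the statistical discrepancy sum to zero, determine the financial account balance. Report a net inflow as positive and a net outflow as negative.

1051.3

Goods balance = 3826.2 - 3718.2 = 108.0
Services balance = 1031.5 - 2350.4 = -1318.9
Trade balance (goods + services) = 108.0 + (-1318.9) = -1210.9
Net primary income = 198.2
Net secondary income = -100.5
Current account = -1210.9 + 198.2 + (-100.5) = -1113.2
Financial account = -(-1113.2 + (-20.0) + 81.9) = 1051.3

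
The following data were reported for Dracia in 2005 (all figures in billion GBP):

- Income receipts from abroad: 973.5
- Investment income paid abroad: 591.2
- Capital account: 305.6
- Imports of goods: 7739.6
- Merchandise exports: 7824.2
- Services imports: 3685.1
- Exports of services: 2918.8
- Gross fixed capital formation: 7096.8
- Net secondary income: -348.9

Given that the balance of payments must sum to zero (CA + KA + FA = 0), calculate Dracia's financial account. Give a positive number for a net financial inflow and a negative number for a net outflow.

342.7

Goods balance = 7824.2 - 7739.6 = 84.6
Services balance = 2918.8 - 3685.1 = -766.3
Trade balance (goods + services) = 84.6 + (-766.3) = -681.7
Net primary income = 973.5 - 591.2 = 382.3
Net secondary income = -348.9
Current account = -681.7 + 382.3 + (-348.9) = -648.3
Financial account = -(-648.3 + 305.6) = 342.7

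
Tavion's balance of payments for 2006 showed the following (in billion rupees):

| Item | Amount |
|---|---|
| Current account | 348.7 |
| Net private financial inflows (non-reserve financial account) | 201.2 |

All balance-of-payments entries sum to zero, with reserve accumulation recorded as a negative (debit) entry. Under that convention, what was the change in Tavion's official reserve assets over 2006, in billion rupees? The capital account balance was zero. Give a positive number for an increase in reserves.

Official reserve transactions balance = -(348.7 + 201.2) = -549.9
An accumulation of reserves is recorded as a debit (negative entry), so the change in the stock of reserves is the negative of that balance.
Change in official reserves = -(-549.9) = 549.9

549.9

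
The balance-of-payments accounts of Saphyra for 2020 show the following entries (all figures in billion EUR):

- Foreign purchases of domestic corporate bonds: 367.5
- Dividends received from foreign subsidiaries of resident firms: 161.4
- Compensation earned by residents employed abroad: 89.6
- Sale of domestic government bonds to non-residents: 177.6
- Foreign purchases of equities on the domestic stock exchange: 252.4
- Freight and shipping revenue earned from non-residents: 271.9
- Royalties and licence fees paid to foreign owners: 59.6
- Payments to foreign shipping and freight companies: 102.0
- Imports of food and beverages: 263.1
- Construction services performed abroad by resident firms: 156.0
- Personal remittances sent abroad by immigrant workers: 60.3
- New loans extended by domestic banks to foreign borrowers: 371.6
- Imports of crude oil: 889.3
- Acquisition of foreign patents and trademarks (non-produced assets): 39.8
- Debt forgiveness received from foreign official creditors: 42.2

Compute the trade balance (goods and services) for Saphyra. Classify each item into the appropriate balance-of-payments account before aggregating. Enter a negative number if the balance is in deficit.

Goods: -263.1 - 889.3 = -1152.4
Services: 271.9 - 59.6 + 156.0 - 102.0 = 266.3
Trade balance = -1152.4 + 266.3 = -886.1
(Excluded from the trade balance — financial account: foreign purchases of domestic corporate bonds 367.5, sale of domestic government bonds to non-residents 177.6, foreign purchases of equities on the domestic stock exchange 252.4, new loans extended by domestic banks to foreign borrowers 371.6; primary income: dividends received from foreign subsidiaries of resident firms 161.4, compensation earned by residents employed abroad 89.6; secondary income: personal remittances sent abroad by immigrant workers 60.3; capital account: acquisition of foreign patents and trademarks (non-produced assets) 39.8, debt forgiveness received from foreign official creditors 42.2.)

-886.1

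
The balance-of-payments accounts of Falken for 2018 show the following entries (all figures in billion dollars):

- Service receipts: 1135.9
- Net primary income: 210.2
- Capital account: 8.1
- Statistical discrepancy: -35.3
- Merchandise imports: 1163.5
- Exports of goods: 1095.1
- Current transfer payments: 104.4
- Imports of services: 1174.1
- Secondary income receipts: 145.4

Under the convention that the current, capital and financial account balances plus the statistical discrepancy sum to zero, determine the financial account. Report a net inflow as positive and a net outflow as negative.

-117.4

Goods balance = 1095.1 - 1163.5 = -68.4
Services balance = 1135.9 - 1174.1 = -38.2
Trade balance (goods + services) = -68.4 + (-38.2) = -106.6
Net primary income = 210.2
Net secondary income = 145.4 - 104.4 = 41.0
Current account = -106.6 + 210.2 + 41.0 = 144.6
Financial account = -(144.6 + 8.1 + (-35.3)) = -117.4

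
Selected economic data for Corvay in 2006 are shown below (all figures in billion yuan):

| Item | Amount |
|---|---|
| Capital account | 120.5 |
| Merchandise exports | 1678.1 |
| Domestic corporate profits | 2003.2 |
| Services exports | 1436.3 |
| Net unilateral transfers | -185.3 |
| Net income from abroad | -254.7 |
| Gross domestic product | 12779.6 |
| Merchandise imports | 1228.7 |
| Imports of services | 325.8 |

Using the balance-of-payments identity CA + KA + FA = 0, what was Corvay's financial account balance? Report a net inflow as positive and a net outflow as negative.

-1240.4

Goods balance = 1678.1 - 1228.7 = 449.4
Services balance = 1436.3 - 325.8 = 1110.5
Trade balance (goods + services) = 449.4 + 1110.5 = 1559.9
Net primary income = -254.7
Net secondary income = -185.3
Current account = 1559.9 + (-254.7) + (-185.3) = 1119.9
Financial account = -(1119.9 + 120.5) = -1240.4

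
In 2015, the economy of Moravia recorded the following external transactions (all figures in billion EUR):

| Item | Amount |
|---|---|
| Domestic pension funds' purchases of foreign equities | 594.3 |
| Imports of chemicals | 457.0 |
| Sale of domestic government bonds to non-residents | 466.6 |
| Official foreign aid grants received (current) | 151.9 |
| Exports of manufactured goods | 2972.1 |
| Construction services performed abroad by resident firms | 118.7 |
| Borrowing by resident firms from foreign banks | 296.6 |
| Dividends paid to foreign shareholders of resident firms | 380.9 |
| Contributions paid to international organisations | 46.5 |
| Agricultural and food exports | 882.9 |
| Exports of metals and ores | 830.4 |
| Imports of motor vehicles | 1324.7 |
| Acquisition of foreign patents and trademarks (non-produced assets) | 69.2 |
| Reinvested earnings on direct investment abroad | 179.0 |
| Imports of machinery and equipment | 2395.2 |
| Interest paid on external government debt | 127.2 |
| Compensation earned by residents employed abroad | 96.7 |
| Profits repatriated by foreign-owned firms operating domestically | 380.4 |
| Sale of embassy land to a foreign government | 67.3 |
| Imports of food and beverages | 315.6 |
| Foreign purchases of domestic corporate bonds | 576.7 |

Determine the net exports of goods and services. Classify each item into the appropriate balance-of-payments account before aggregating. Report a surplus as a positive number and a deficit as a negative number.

Goods: 2972.1 + 882.9 + 830.4 - 315.6 - 2395.2 - 457.0 - 1324.7 = 192.9
Services: 118.7
Trade balance = 192.9 + 118.7 = 311.6
(Excluded from the trade balance — financial account: domestic pension funds' purchases of foreign equities 594.3, sale of domestic government bonds to non-residents 466.6, borrowing by resident firms from foreign banks 296.6, foreign purchases of domestic corporate bonds 576.7; secondary income: official foreign aid grants received (current) 151.9, contributions paid to international organisations 46.5; primary income: dividends paid to foreign shareholders of resident firms 380.9, reinvested earnings on direct investment abroad 179.0, interest paid on external government debt 127.2, compensation earned by residents employed abroad 96.7, profits repatriated by foreign-owned firms operating domestically 380.4; capital account: acquisition of foreign patents and trademarks (non-produced assets) 69.2, sale of embassy land to a foreign government 67.3.)

311.6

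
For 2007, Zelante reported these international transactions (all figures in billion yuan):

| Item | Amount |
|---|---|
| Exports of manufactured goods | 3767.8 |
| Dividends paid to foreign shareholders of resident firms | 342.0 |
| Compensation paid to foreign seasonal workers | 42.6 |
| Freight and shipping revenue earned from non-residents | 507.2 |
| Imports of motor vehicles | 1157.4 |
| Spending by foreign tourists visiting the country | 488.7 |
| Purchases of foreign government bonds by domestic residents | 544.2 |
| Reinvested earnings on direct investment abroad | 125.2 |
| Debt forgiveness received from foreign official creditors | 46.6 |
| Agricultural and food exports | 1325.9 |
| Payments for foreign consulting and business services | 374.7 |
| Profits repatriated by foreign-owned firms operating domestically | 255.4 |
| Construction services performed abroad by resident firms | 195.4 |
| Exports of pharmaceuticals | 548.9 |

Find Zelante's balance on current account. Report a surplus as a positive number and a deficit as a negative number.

Goods: 548.9 + 3767.8 - 1157.4 + 1325.9 = 4485.2
Services: 488.7 + 195.4 - 374.7 + 507.2 = 816.6
Primary income: -342.0 + 125.2 - 255.4 - 42.6 = -514.8
Current account = 4485.2 + 816.6 + (-514.8) = 4787.0
(Excluded from the current account — financial account: purchases of foreign government bonds by domestic residents 544.2; capital account: debt forgiveness received from foreign official creditors 46.6.)

4787.0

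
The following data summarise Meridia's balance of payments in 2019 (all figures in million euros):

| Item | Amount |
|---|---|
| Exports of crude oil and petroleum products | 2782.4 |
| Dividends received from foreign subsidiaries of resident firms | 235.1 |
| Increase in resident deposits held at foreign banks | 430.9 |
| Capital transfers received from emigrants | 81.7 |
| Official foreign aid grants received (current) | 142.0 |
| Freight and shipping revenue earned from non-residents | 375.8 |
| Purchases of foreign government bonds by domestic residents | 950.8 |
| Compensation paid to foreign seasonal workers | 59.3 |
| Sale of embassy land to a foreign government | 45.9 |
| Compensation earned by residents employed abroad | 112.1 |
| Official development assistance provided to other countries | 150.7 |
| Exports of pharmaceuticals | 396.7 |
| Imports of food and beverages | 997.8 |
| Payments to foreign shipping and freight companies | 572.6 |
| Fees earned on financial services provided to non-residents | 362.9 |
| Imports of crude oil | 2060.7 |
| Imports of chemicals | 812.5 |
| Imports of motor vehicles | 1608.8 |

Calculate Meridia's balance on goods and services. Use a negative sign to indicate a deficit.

-2134.6

Goods: -997.8 + 396.7 - 1608.8 + 2782.4 - 812.5 - 2060.7 = -2300.7
Services: 362.9 + 375.8 - 572.6 = 166.1
Trade balance = -2300.7 + 166.1 = -2134.6
(Excluded from the trade balance — primary income: dividends received from foreign subsidiaries of resident firms 235.1, compensation paid to foreign seasonal workers 59.3, compensation earned by residents employed abroad 112.1; financial account: increase in resident deposits held at foreign banks 430.9, purchases of foreign government bonds by domestic residents 950.8; capital account: capital transfers received from emigrants 81.7, sale of embassy land to a foreign government 45.9; secondary income: official foreign aid grants received (current) 142.0, official development assistance provided to other countries 150.7.)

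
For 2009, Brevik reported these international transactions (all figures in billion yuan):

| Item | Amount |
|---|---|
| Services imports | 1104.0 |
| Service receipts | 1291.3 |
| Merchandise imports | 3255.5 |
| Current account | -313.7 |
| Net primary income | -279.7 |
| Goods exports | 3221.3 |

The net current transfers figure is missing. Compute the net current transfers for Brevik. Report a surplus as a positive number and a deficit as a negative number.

Current account = goods balance + services balance + net primary income + net secondary income
Sum of the known components = -126.6
Net current transfers = CA - (known components) = -313.7 - (-126.6) = -187.1

-187.1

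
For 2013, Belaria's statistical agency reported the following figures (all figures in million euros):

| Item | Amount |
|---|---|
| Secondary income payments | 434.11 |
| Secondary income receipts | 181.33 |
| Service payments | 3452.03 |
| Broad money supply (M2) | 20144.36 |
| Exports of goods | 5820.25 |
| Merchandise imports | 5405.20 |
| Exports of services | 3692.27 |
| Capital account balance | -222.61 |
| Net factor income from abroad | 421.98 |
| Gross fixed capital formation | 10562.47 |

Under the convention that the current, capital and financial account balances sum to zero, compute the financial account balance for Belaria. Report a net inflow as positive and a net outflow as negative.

Goods balance = 5820.25 - 5405.20 = 415.05
Services balance = 3692.27 - 3452.03 = 240.24
Trade balance (goods + services) = 415.05 + 240.24 = 655.29
Net primary income = 421.98
Net secondary income = 181.33 - 434.11 = -252.78
Current account = 655.29 + 421.98 + (-252.78) = 824.49
Financial account = -(824.49 + (-222.61)) = -601.88

-601.88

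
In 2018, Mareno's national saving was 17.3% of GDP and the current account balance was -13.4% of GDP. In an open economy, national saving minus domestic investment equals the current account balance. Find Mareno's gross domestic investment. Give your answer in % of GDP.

I = S - CA = 17.3 - (-13.4) = 30.7

30.7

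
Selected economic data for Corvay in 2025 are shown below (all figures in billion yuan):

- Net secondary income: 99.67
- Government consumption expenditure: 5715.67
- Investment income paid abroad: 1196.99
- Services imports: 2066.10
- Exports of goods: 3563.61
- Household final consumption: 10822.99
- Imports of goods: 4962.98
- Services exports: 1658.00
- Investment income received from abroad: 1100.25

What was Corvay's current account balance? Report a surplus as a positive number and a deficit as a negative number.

Goods balance = 3563.61 - 4962.98 = -1399.37
Services balance = 1658.00 - 2066.10 = -408.10
Trade balance (goods + services) = -1399.37 + (-408.10) = -1807.47
Net primary income = 1100.25 - 1196.99 = -96.74
Net secondary income = 99.67
Current account = -1807.47 + (-96.74) + 99.67 = -1804.54

-1804.54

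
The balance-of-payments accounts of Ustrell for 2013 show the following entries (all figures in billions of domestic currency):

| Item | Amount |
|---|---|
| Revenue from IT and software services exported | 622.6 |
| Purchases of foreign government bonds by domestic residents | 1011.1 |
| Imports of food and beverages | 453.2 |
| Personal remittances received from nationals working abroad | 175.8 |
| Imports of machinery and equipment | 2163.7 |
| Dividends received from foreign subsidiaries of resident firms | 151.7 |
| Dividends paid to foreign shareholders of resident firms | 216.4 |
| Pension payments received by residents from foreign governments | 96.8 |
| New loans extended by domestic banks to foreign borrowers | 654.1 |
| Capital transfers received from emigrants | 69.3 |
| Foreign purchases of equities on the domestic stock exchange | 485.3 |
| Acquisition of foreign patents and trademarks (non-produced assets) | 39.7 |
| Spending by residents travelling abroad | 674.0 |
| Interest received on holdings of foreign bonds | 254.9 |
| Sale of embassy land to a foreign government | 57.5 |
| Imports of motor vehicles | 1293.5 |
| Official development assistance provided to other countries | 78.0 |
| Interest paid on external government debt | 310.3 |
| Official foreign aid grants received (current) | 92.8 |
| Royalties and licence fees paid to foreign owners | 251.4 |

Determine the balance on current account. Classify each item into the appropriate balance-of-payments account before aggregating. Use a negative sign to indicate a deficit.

Goods: -1293.5 - 2163.7 - 453.2 = -3910.4
Services: -674.0 - 251.4 + 622.6 = -302.8
Primary income: 254.9 - 216.4 + 151.7 - 310.3 = -120.1
Secondary income: -78.0 + 92.8 + 96.8 + 175.8 = 287.4
Current account = (-3910.4) + (-302.8) + (-120.1) + 287.4 = -4045.9
(Excluded from the current account — financial account: purchases of foreign government bonds by domestic residents 1011.1, new loans extended by domestic banks to foreign borrowers 654.1, foreign purchases of equities on the domestic stock exchange 485.3; capital account: capital transfers received from emigrants 69.3, acquisition of foreign patents and trademarks (non-produced assets) 39.7, sale of embassy land to a foreign government 57.5.)

-4045.9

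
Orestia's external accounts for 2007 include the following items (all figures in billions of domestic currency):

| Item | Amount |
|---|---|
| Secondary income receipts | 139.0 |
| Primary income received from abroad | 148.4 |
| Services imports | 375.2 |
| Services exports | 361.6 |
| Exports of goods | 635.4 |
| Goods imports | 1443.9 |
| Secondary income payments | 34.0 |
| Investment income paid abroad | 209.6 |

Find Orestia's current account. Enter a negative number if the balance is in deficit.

Goods balance = 635.4 - 1443.9 = -808.5
Services balance = 361.6 - 375.2 = -13.6
Trade balance (goods + services) = -808.5 + (-13.6) = -822.1
Net primary income = 148.4 - 209.6 = -61.2
Net secondary income = 139.0 - 34.0 = 105.0
Current account = -822.1 + (-61.2) + 105.0 = -778.3

-778.3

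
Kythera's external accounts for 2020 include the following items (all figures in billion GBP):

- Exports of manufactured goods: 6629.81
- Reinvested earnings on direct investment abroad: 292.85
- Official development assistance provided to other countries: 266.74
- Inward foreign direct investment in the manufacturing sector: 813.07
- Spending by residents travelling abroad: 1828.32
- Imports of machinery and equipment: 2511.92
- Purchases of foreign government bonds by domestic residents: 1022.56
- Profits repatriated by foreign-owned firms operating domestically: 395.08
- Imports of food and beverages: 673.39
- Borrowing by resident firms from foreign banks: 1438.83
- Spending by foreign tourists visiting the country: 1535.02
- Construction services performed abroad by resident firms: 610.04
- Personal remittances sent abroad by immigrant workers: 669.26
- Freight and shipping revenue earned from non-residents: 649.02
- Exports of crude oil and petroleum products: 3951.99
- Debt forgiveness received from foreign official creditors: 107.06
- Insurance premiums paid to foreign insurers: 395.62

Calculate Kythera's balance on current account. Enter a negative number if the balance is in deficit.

Goods: 6629.81 + 3951.99 - 673.39 - 2511.92 = 7396.49
Services: -395.62 + 610.04 + 1535.02 - 1828.32 + 649.02 = 570.14
Primary income: -395.08 + 292.85 = -102.23
Secondary income: -266.74 - 669.26 = -936.00
Current account = 7396.49 + 570.14 + (-102.23) + (-936.00) = 6928.40
(Excluded from the current account — financial account: inward foreign direct investment in the manufacturing sector 813.07, purchases of foreign government bonds by domestic residents 1022.56, borrowing by resident firms from foreign banks 1438.83; capital account: debt forgiveness received from foreign official creditors 107.06.)

6928.40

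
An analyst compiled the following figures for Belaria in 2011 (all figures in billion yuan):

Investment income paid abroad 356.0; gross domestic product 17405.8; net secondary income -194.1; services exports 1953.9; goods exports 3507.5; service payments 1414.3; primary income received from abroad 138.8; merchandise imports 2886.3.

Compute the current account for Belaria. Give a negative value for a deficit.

Goods balance = 3507.5 - 2886.3 = 621.2
Services balance = 1953.9 - 1414.3 = 539.6
Trade balance (goods + services) = 621.2 + 539.6 = 1160.8
Net primary income = 138.8 - 356.0 = -217.2
Net secondary income = -194.1
Current account = 1160.8 + (-217.2) + (-194.1) = 749.5

749.5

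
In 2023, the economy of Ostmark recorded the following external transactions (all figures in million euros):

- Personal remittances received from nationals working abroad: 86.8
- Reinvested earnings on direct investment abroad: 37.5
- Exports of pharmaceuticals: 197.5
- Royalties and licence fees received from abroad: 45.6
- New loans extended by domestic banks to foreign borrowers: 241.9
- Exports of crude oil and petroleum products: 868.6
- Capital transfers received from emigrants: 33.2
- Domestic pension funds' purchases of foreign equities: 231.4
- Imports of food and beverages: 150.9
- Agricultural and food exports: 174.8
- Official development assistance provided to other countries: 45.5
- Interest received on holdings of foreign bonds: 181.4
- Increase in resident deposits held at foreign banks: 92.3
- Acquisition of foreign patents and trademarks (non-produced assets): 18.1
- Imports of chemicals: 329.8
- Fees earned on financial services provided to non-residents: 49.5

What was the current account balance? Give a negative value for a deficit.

1115.5

Goods: 868.6 - 329.8 - 150.9 + 174.8 + 197.5 = 760.2
Services: 45.6 + 49.5 = 95.1
Primary income: 37.5 + 181.4 = 218.9
Secondary income: 86.8 - 45.5 = 41.3
Current account = 760.2 + 95.1 + 218.9 + 41.3 = 1115.5
(Excluded from the current account — financial account: new loans extended by domestic banks to foreign borrowers 241.9, domestic pension funds' purchases of foreign equities 231.4, increase in resident deposits held at foreign banks 92.3; capital account: capital transfers received from emigrants 33.2, acquisition of foreign patents and trademarks (non-produced assets) 18.1.)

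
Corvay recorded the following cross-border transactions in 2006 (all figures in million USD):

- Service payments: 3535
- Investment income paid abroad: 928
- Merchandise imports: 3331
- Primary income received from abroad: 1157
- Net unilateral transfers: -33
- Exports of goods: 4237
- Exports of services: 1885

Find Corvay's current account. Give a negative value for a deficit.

Goods balance = 4237 - 3331 = 906
Services balance = 1885 - 3535 = -1650
Trade balance (goods + services) = 906 + (-1650) = -744
Net primary income = 1157 - 928 = 229
Net secondary income = -33
Current account = -744 + 229 + (-33) = -548

-548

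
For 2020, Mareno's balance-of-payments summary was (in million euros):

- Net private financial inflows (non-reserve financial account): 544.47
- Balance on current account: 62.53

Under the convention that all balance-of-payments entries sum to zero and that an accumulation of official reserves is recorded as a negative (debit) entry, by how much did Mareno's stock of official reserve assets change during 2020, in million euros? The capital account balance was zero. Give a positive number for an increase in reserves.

607.00

Official reserve transactions balance = -(62.53 + 544.47) = -607.00
An accumulation of reserves is recorded as a debit (negative entry), so the change in the stock of reserves is the negative of that balance.
Change in official reserves = -(-607.00) = 607.00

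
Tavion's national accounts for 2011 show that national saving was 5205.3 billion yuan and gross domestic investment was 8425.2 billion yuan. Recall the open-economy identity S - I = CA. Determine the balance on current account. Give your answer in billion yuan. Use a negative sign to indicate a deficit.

CA = S - I = 5205.3 - 8425.2 = -3219.9

-3219.9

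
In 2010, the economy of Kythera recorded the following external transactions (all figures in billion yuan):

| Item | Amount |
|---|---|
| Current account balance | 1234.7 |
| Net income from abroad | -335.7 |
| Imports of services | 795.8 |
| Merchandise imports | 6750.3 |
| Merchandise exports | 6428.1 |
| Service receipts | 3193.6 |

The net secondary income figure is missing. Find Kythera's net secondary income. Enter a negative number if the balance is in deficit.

-505.2

Current account = goods balance + services balance + net primary income + net secondary income
Sum of the known components = 1739.9
Net secondary income = CA - (known components) = 1234.7 - 1739.9 = -505.2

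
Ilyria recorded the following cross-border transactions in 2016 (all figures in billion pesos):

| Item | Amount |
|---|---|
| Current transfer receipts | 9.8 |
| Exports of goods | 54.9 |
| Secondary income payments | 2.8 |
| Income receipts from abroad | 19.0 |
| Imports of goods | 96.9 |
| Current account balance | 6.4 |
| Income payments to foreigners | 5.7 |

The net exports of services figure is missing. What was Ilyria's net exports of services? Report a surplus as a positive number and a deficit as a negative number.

Current account = goods balance + services balance + net primary income + net secondary income
Sum of the known components = -21.7
Net exports of services = CA - (known components) = 6.4 - (-21.7) = 28.1

28.1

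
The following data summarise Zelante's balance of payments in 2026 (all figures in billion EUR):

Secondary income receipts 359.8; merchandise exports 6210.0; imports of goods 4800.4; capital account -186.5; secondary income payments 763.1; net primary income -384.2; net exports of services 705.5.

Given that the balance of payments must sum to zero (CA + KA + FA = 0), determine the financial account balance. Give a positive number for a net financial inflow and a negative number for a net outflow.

Goods balance = 6210.0 - 4800.4 = 1409.6
Services balance = 705.5
Trade balance (goods + services) = 1409.6 + 705.5 = 2115.1
Net primary income = -384.2
Net secondary income = 359.8 - 763.1 = -403.3
Current account = 2115.1 + (-384.2) + (-403.3) = 1327.6
Financial account = -(1327.6 + (-186.5)) = -1141.1

-1141.1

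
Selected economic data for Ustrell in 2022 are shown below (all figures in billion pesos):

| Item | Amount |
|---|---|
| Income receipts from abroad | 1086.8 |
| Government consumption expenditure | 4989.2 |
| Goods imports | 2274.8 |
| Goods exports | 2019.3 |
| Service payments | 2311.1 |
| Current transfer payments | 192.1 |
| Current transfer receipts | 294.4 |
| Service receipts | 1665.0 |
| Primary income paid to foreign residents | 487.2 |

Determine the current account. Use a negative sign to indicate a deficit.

Goods balance = 2019.3 - 2274.8 = -255.5
Services balance = 1665.0 - 2311.1 = -646.1
Trade balance (goods + services) = -255.5 + (-646.1) = -901.6
Net primary income = 1086.8 - 487.2 = 599.6
Net secondary income = 294.4 - 192.1 = 102.3
Current account = -901.6 + 599.6 + 102.3 = -199.7

-199.7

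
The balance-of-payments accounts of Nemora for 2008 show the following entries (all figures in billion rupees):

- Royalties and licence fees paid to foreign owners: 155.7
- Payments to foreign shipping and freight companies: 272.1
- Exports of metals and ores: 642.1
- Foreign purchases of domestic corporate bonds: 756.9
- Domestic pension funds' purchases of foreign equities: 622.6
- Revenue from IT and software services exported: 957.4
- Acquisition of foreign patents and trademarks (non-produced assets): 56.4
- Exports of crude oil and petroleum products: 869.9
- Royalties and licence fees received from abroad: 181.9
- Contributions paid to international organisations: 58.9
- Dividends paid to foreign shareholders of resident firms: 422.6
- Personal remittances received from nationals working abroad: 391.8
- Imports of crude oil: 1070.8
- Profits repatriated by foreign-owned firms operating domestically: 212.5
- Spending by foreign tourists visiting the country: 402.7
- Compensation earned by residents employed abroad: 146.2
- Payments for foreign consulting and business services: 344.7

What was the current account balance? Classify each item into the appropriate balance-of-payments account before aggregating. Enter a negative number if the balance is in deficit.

Goods: -1070.8 + 642.1 + 869.9 = 441.2
Services: 402.7 + 181.9 - 155.7 - 272.1 + 957.4 - 344.7 = 769.5
Primary income: -212.5 - 422.6 + 146.2 = -488.9
Secondary income: 391.8 - 58.9 = 332.9
Current account = 441.2 + 769.5 + (-488.9) + 332.9 = 1054.7
(Excluded from the current account — financial account: foreign purchases of domestic corporate bonds 756.9, domestic pension funds' purchases of foreign equities 622.6; capital account: acquisition of foreign patents and trademarks (non-produced assets) 56.4.)

1054.7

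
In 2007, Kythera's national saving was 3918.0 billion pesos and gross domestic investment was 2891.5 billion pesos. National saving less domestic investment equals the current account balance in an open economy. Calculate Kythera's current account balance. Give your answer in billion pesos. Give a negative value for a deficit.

1026.5

CA = S - I = 3918.0 - 2891.5 = 1026.5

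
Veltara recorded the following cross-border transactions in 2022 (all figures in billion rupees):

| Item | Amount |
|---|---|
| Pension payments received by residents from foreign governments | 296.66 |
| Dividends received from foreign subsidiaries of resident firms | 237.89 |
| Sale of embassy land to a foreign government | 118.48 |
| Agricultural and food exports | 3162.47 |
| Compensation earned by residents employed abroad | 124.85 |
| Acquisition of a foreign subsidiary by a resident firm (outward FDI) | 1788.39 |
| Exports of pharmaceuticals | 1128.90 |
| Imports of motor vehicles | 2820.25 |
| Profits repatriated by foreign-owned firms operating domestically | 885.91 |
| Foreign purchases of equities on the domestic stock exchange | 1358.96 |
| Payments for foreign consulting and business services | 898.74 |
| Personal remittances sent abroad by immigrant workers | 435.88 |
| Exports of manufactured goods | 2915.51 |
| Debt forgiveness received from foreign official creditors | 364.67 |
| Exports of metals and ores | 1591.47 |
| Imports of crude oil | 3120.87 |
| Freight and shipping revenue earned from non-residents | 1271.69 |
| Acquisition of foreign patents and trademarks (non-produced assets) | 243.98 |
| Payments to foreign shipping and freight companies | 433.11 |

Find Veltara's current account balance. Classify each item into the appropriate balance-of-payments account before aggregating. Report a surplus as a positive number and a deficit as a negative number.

Goods: 1591.47 + 2915.51 + 3162.47 - 2820.25 - 3120.87 + 1128.90 = 2857.23
Services: 1271.69 - 898.74 - 433.11 = -60.16
Primary income: -885.91 + 237.89 + 124.85 = -523.17
Secondary income: -435.88 + 296.66 = -139.22
Current account = 2857.23 + (-60.16) + (-523.17) + (-139.22) = 2134.68
(Excluded from the current account — capital account: sale of embassy land to a foreign government 118.48, debt forgiveness received from foreign official creditors 364.67, acquisition of foreign patents and trademarks (non-produced assets) 243.98; financial account: acquisition of a foreign subsidiary by a resident firm (outward FDI) 1788.39, foreign purchases of equities on the domestic stock exchange 1358.96.)

2134.68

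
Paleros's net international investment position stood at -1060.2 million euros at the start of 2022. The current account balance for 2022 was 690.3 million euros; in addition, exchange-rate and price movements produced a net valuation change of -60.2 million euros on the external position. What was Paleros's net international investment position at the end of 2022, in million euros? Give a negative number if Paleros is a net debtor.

-430.1

Change in NIIP = current account + net valuation change = 690.3 + (-60.2) = 630.1
End-of-year NIIP = -1060.2 + 630.1 = -430.1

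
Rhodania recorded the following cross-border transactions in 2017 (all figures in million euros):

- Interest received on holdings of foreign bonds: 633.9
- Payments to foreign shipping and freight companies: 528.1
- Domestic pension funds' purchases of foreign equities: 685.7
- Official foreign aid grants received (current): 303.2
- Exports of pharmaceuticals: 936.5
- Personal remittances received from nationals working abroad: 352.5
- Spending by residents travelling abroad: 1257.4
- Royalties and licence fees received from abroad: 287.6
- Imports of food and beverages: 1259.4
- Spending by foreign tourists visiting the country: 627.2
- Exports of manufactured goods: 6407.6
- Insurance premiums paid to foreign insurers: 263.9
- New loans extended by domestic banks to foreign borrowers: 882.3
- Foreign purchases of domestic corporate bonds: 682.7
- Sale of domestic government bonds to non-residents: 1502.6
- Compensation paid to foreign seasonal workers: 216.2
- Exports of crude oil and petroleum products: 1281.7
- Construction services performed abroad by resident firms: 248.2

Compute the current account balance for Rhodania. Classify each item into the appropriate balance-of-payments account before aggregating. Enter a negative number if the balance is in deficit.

Goods: 1281.7 - 1259.4 + 6407.6 + 936.5 = 7366.4
Services: 287.6 + 627.2 - 263.9 - 528.1 + 248.2 - 1257.4 = -886.4
Primary income: -216.2 + 633.9 = 417.7
Secondary income: 303.2 + 352.5 = 655.7
Current account = 7366.4 + (-886.4) + 417.7 + 655.7 = 7553.4
(Excluded from the current account — financial account: domestic pension funds' purchases of foreign equities 685.7, new loans extended by domestic banks to foreign borrowers 882.3, foreign purchases of domestic corporate bonds 682.7, sale of domestic government bonds to non-residents 1502.6.)

7553.4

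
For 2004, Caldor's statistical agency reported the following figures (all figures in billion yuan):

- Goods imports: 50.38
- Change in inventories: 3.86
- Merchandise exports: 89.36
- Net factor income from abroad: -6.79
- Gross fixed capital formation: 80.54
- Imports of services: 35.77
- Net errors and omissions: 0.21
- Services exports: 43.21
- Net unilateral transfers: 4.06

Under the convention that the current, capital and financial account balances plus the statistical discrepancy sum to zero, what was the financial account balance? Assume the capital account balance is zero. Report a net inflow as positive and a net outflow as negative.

-43.90

Goods balance = 89.36 - 50.38 = 38.98
Services balance = 43.21 - 35.77 = 7.44
Trade balance (goods + services) = 38.98 + 7.44 = 46.42
Net primary income = -6.79
Net secondary income = 4.06
Current account = 46.42 + (-6.79) + 4.06 = 43.69
Financial account = -(43.69 + 0.21) = -43.90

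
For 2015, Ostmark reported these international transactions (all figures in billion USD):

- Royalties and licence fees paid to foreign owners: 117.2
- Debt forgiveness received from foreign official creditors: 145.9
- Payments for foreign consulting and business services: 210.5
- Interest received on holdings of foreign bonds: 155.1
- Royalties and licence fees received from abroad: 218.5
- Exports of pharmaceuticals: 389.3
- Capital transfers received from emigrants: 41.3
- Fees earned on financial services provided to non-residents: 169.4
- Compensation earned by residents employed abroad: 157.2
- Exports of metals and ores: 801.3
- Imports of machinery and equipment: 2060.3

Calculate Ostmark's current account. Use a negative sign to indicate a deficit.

Goods: -2060.3 + 389.3 + 801.3 = -869.7
Services: 169.4 - 210.5 + 218.5 - 117.2 = 60.2
Primary income: 157.2 + 155.1 = 312.3
Current account = (-869.7) + 60.2 + 312.3 = -497.2
(Excluded from the current account — capital account: debt forgiveness received from foreign official creditors 145.9, capital transfers received from emigrants 41.3.)

-497.2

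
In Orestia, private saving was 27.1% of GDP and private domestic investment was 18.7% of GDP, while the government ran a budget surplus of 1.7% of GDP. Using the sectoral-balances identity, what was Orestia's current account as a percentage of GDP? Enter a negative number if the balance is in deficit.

By the sectoral-balances identity, CA = (S_private - I) + (T - G).
Private balance = 27.1 - 18.7 = 8.4
Government balance (T - G) = 1.7
CA = 8.4 + 1.7 = 10.1

10.1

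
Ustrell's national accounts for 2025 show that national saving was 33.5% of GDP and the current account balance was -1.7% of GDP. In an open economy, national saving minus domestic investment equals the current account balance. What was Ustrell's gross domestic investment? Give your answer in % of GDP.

I = S - CA = 33.5 - (-1.7) = 35.2

35.2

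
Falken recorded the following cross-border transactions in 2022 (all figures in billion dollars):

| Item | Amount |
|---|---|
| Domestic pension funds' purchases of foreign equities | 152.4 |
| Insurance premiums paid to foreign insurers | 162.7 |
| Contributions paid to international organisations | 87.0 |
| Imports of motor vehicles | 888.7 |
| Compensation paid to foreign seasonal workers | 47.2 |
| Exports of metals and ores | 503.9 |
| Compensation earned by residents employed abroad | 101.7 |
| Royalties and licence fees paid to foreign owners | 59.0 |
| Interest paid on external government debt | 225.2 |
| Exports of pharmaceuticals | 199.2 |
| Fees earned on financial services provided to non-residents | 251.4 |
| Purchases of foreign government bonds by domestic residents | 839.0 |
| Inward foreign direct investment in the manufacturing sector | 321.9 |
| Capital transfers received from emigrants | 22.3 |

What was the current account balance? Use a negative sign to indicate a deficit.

-413.6

Goods: 199.2 + 503.9 - 888.7 = -185.6
Services: 251.4 - 162.7 - 59.0 = 29.7
Primary income: -225.2 + 101.7 - 47.2 = -170.7
Secondary income: -87.0
Current account = (-185.6) + 29.7 + (-170.7) + (-87.0) = -413.6
(Excluded from the current account — financial account: domestic pension funds' purchases of foreign equities 152.4, purchases of foreign government bonds by domestic residents 839.0, inward foreign direct investment in the manufacturing sector 321.9; capital account: capital transfers received from emigrants 22.3.)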